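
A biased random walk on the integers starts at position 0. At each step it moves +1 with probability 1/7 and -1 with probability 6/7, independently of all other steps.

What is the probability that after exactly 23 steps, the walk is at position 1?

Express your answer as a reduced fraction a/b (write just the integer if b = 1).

To reach position 1 after 23 steps: need 12 steps of +1 and 11 steps of -1.
Number of such sequences: C(23,12) = 1352078
Each has probability (1/7)^12 · (6/7)^11 = 362797056/27368747340080916343
P = 1352078 · 362797056/27368747340080916343 = 70075702554624/3909821048582988049

Answer: 70075702554624/3909821048582988049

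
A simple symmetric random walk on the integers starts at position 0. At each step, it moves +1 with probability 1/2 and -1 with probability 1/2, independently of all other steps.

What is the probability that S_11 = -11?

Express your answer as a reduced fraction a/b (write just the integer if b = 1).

Answer: 1/2048

Derivation:
To reach position -11 after 11 steps: need 0 steps of +1 and 11 of -1.
Favorable paths: C(11,0) = 1
Total paths: 2^11 = 2048
P = 1/2048 = 1/2048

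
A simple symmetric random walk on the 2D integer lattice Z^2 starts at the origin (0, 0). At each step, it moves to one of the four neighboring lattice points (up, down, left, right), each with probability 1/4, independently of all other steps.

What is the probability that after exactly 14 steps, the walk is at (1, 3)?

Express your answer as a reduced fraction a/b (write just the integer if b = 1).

Let h be the number of horizontal steps (so 14-h are vertical). To end at (1,3) need (h+1)/2 right-steps and ((14-h)+3)/2 up-steps.
Sum over h with 1 ≤ h ≤ 11, h ≡ 1 (mod 2), 14-h ≡ 1 (mod 2):
h=1: C(14,1)·C(1,1)·C(13,8) = 14·1·1287 = 18018
h=3: C(14,3)·C(3,2)·C(11,7) = 364·3·330 = 360360
h=5: C(14,5)·C(5,3)·C(9,6) = 2002·10·84 = 1681680
h=7: C(14,7)·C(7,4)·C(7,5) = 3432·35·21 = 2522520
h=9: C(14,9)·C(9,5)·C(5,4) = 2002·126·5 = 1261260
h=11: C(14,11)·C(11,6)·C(3,3) = 364·462·1 = 168168
Total favorable: 6012006
Total paths: 4^14 = 268435456
P = 6012006/268435456 = 3006003/134217728

Answer: 3006003/134217728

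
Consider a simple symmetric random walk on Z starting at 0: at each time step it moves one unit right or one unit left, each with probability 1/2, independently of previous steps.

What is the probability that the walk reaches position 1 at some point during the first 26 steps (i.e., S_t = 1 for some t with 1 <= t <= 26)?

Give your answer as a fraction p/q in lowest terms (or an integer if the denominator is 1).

Count via complement. Let g(t,s) = #length-t paths at position s with S_1..S_t all ≠ 1.
g(t,s) = g(t-1,s-1) + g(t-1,s+1) for s ≠ 1; g(t,1) = 0.
t=0: g(0,0)=1
t=1: g(1,-1)=1
t=2: g(2,-2)=1 g(2,0)=1
t=3: g(3,-3)=1 g(3,-1)=2
t=4: g(4,-4)=1 g(4,-2)=3 g(4,0)=2
t=5: g(5,-5)=1 g(5,-3)=4 g(5,-1)=5
t=6: g(6,-6)=1 g(6,-4)=5 g(6,-2)=9 g(6,0)=5
t=7: g(7,-7)=1 g(7,-5)=6 g(7,-3)=14 g(7,-1)=14
t=8: g(8,-8)=1 g(8,-6)=7 g(8,-4)=20 g(8,-2)=28 g(8,0)=14
t=9: g(9,-9)=1 g(9,-7)=8 g(9,-5)=27 g(9,-3)=48 g(9,-1)=42
t=10: g(10,-10)=1 g(10,-8)=9 g(10,-6)=35 g(10,-4)=75 g(10,-2)=90 g(10,0)=42
t=11: g(11,-11)=1 g(11,-9)=10 g(11,-7)=44 g(11,-5)=110 g(11,-3)=165 g(11,-1)=132
t=12: g(12,-12)=1 g(12,-10)=11 g(12,-8)=54 g(12,-6)=154 g(12,-4)=275 g(12,-2)=297 g(12,0)=132
t=13: g(13,-13)=1 g(13,-11)=12 g(13,-9)=65 g(13,-7)=208 g(13,-5)=429 g(13,-3)=572 g(13,-1)=429
t=14: g(14,-14)=1 g(14,-12)=13 g(14,-10)=77 g(14,-8)=273 g(14,-6)=637 g(14,-4)=1001 g(14,-2)=1001 g(14,0)=429
t=15: g(15,-15)=1 g(15,-13)=14 g(15,-11)=90 g(15,-9)=350 g(15,-7)=910 g(15,-5)=1638 g(15,-3)=2002 g(15,-1)=1430
t=16: g(16,-16)=1 g(16,-14)=15 g(16,-12)=104 g(16,-10)=440 g(16,-8)=1260 g(16,-6)=2548 g(16,-4)=3640 g(16,-2)=3432 g(16,0)=1430
t=17: g(17,-17)=1 g(17,-15)=16 g(17,-13)=119 g(17,-11)=544 g(17,-9)=1700 g(17,-7)=3808 g(17,-5)=6188 g(17,-3)=7072 g(17,-1)=4862
t=18: g(18,-18)=1 g(18,-16)=17 g(18,-14)=135 g(18,-12)=663 g(18,-10)=2244 g(18,-8)=5508 g(18,-6)=9996 g(18,-4)=13260 g(18,-2)=11934 g(18,0)=4862
t=19: g(19,-19)=1 g(19,-17)=18 g(19,-15)=152 g(19,-13)=798 g(19,-11)=2907 g(19,-9)=7752 g(19,-7)=15504 g(19,-5)=23256 g(19,-3)=25194 g(19,-1)=16796
t=20: g(20,-20)=1 g(20,-18)=19 g(20,-16)=170 g(20,-14)=950 g(20,-12)=3705 g(20,-10)=10659 g(20,-8)=23256 g(20,-6)=38760 g(20,-4)=48450 g(20,-2)=41990 g(20,0)=16796
t=21: g(21,-21)=1 g(21,-19)=20 g(21,-17)=189 g(21,-15)=1120 g(21,-13)=4655 g(21,-11)=14364 g(21,-9)=33915 g(21,-7)=62016 g(21,-5)=87210 g(21,-3)=90440 g(21,-1)=58786
t=22: g(22,-22)=1 g(22,-20)=21 g(22,-18)=209 g(22,-16)=1309 g(22,-14)=5775 g(22,-12)=19019 g(22,-10)=48279 g(22,-8)=95931 g(22,-6)=149226 g(22,-4)=177650 g(22,-2)=149226 g(22,0)=58786
t=23: g(23,-23)=1 g(23,-21)=22 g(23,-19)=230 g(23,-17)=1518 g(23,-15)=7084 g(23,-13)=24794 g(23,-11)=67298 g(23,-9)=144210 g(23,-7)=245157 g(23,-5)=326876 g(23,-3)=326876 g(23,-1)=208012
t=24: g(24,-24)=1 g(24,-22)=23 g(24,-20)=252 g(24,-18)=1748 g(24,-16)=8602 g(24,-14)=31878 g(24,-12)=92092 g(24,-10)=211508 g(24,-8)=389367 g(24,-6)=572033 g(24,-4)=653752 g(24,-2)=534888 g(24,0)=208012
t=25: g(25,-25)=1 g(25,-23)=24 g(25,-21)=275 g(25,-19)=2000 g(25,-17)=10350 g(25,-15)=40480 g(25,-13)=123970 g(25,-11)=303600 g(25,-9)=600875 g(25,-7)=961400 g(25,-5)=1225785 g(25,-3)=1188640 g(25,-1)=742900
t=26: g(26,-26)=1 g(26,-24)=25 g(26,-22)=299 g(26,-20)=2275 g(26,-18)=12350 g(26,-16)=50830 g(26,-14)=164450 g(26,-12)=427570 g(26,-10)=904475 g(26,-8)=1562275 g(26,-6)=2187185 g(26,-4)=2414425 g(26,-2)=1931540 g(26,0)=742900
Paths never hitting 1: Σ_s g(26,s) = 10400600
Paths hitting 1: 2^26 - 10400600 = 56708264
P = 56708264/67108864 = 7088533/8388608

Answer: 7088533/8388608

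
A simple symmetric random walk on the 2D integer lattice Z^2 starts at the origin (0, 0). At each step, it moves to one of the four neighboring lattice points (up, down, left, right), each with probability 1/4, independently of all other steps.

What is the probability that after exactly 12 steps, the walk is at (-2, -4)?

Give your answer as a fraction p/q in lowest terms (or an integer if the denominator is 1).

Let h be the number of horizontal steps (so 12-h are vertical). To end at (-2,-4) need (h-2)/2 right-steps and ((12-h)-4)/2 up-steps.
Sum over h with 2 ≤ h ≤ 8, h ≡ 0 (mod 2), 12-h ≡ 0 (mod 2):
h=2: C(12,2)·C(2,0)·C(10,3) = 66·1·120 = 7920
h=4: C(12,4)·C(4,1)·C(8,2) = 495·4·28 = 55440
h=6: C(12,6)·C(6,2)·C(6,1) = 924·15·6 = 83160
h=8: C(12,8)·C(8,3)·C(4,0) = 495·56·1 = 27720
Total favorable: 174240
Total paths: 4^12 = 16777216
P = 174240/16777216 = 5445/524288

Answer: 5445/524288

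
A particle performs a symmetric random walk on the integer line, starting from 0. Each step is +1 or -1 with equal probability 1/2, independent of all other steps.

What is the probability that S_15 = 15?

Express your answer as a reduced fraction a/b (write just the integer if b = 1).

Answer: 1/32768

Derivation:
To reach position 15 after 15 steps: need 15 steps of +1 and 0 of -1.
Favorable paths: C(15,15) = 1
Total paths: 2^15 = 32768
P = 1/32768 = 1/32768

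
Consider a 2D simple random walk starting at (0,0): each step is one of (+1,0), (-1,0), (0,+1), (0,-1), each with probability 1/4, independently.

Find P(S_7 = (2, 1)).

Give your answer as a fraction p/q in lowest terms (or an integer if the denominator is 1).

Answer: 735/16384

Derivation:
Let h be the number of horizontal steps (so 7-h are vertical). To end at (2,1) need (h+2)/2 right-steps and ((7-h)+1)/2 up-steps.
Sum over h with 2 ≤ h ≤ 6, h ≡ 0 (mod 2), 7-h ≡ 1 (mod 2):
h=2: C(7,2)·C(2,2)·C(5,3) = 21·1·10 = 210
h=4: C(7,4)·C(4,3)·C(3,2) = 35·4·3 = 420
h=6: C(7,6)·C(6,4)·C(1,1) = 7·15·1 = 105
Total favorable: 735
Total paths: 4^7 = 16384
P = 735/16384 = 735/16384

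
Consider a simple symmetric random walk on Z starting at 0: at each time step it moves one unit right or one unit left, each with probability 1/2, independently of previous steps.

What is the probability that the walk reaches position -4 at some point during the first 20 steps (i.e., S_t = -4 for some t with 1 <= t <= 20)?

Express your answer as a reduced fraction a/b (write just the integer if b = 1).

Answer: 200965/524288

Derivation:
Count via complement. Let g(t,s) = #length-t paths at position s with S_1..S_t all ≠ -4.
g(t,s) = g(t-1,s-1) + g(t-1,s+1) for s ≠ -4; g(t,-4) = 0.
t=0: g(0,0)=1
t=1: g(1,-1)=1 g(1,1)=1
t=2: g(2,-2)=1 g(2,0)=2 g(2,2)=1
t=3: g(3,-3)=1 g(3,-1)=3 g(3,1)=3 g(3,3)=1
t=4: g(4,-2)=4 g(4,0)=6 g(4,2)=4 g(4,4)=1
t=5: g(5,-3)=4 g(5,-1)=10 g(5,1)=10 g(5,3)=5 g(5,5)=1
t=6: g(6,-2)=14 g(6,0)=20 g(6,2)=15 g(6,4)=6 g(6,6)=1
t=7: g(7,-3)=14 g(7,-1)=34 g(7,1)=35 g(7,3)=21 g(7,5)=7 g(7,7)=1
t=8: g(8,-2)=48 g(8,0)=69 g(8,2)=56 g(8,4)=28 g(8,6)=8 g(8,8)=1
t=9: g(9,-3)=48 g(9,-1)=117 g(9,1)=125 g(9,3)=84 g(9,5)=36 g(9,7)=9 g(9,9)=1
t=10: g(10,-2)=165 g(10,0)=242 g(10,2)=209 g(10,4)=120 g(10,6)=45 g(10,8)=10 g(10,10)=1
t=11: g(11,-3)=165 g(11,-1)=407 g(11,1)=451 g(11,3)=329 g(11,5)=165 g(11,7)=55 g(11,9)=11 g(11,11)=1
t=12: g(12,-2)=572 g(12,0)=858 g(12,2)=780 g(12,4)=494 g(12,6)=220 g(12,8)=66 g(12,10)=12 g(12,12)=1
t=13: g(13,-3)=572 g(13,-1)=1430 g(13,1)=1638 g(13,3)=1274 g(13,5)=714 g(13,7)=286 g(13,9)=78 g(13,11)=13 g(13,13)=1
t=14: g(14,-2)=2002 g(14,0)=3068 g(14,2)=2912 g(14,4)=1988 g(14,6)=1000 g(14,8)=364 g(14,10)=91 g(14,12)=14 g(14,14)=1
t=15: g(15,-3)=2002 g(15,-1)=5070 g(15,1)=5980 g(15,3)=4900 g(15,5)=2988 g(15,7)=1364 g(15,9)=455 g(15,11)=105 g(15,13)=15 g(15,15)=1
t=16: g(16,-2)=7072 g(16,0)=11050 g(16,2)=10880 g(16,4)=7888 g(16,6)=4352 g(16,8)=1819 g(16,10)=560 g(16,12)=120 g(16,14)=16 g(16,16)=1
t=17: g(17,-3)=7072 g(17,-1)=18122 g(17,1)=21930 g(17,3)=18768 g(17,5)=12240 g(17,7)=6171 g(17,9)=2379 g(17,11)=680 g(17,13)=136 g(17,15)=17 g(17,17)=1
t=18: g(18,-2)=25194 g(18,0)=40052 g(18,2)=40698 g(18,4)=31008 g(18,6)=18411 g(18,8)=8550 g(18,10)=3059 g(18,12)=816 g(18,14)=153 g(18,16)=18 g(18,18)=1
t=19: g(19,-3)=25194 g(19,-1)=65246 g(19,1)=80750 g(19,3)=71706 g(19,5)=49419 g(19,7)=26961 g(19,9)=11609 g(19,11)=3875 g(19,13)=969 g(19,15)=171 g(19,17)=19 g(19,19)=1
t=20: g(20,-2)=90440 g(20,0)=145996 g(20,2)=152456 g(20,4)=121125 g(20,6)=76380 g(20,8)=38570 g(20,10)=15484 g(20,12)=4844 g(20,14)=1140 g(20,16)=190 g(20,18)=20 g(20,20)=1
Paths never hitting -4: Σ_s g(20,s) = 646646
Paths hitting -4: 2^20 - 646646 = 401930
P = 401930/1048576 = 200965/524288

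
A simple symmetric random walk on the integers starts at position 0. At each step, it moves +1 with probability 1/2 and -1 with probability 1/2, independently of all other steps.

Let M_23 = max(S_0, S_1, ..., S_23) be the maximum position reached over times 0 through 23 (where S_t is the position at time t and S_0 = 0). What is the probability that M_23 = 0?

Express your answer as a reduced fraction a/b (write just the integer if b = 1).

Let M_23 = max(S_0,...,S_23). Use the reflection principle: for j ≥ 1, #{paths with M_23 ≥ j} = #{S_23 ≥ j} + #{S_23 ≥ j+1}.
P(M_23 ≥ 0) = 1 since S_0 = 0, so #{M_23 ≥ 0} = 8388608.
#{M_23 ≥ 1} = #{S_23 ≥ 1} + #{S_23 ≥ 2} = 4194304 + 2842226 = 7036530.
#{M_23 = 0} = 8388608 - 7036530 = 1352078.
P(M_23 = 0) = 1352078/8388608 = 676039/4194304

Answer: 676039/4194304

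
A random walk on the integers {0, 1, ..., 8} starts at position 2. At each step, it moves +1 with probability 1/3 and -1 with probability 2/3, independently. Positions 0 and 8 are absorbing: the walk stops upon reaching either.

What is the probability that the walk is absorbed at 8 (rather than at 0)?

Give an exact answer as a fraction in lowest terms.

Biased walk: p = 1/3, q = 2/3, r = q/p = 2
Gambler's ruin: P(hit 8 before 0 | start at 2) = (1 - r^a)/(1 - r^N)
r^2 = 4; r^8 = 256
P = (1 - 4) / (1 - 256) = -3 / -255 = 1/85

Answer: 1/85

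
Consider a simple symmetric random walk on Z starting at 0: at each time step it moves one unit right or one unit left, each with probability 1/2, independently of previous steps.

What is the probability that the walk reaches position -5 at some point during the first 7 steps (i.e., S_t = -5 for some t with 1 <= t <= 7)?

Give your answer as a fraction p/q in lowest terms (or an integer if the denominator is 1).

Count via complement. Let g(t,s) = #length-t paths at position s with S_1..S_t all ≠ -5.
g(t,s) = g(t-1,s-1) + g(t-1,s+1) for s ≠ -5; g(t,-5) = 0.
t=0: g(0,0)=1
t=1: g(1,-1)=1 g(1,1)=1
t=2: g(2,-2)=1 g(2,0)=2 g(2,2)=1
t=3: g(3,-3)=1 g(3,-1)=3 g(3,1)=3 g(3,3)=1
t=4: g(4,-4)=1 g(4,-2)=4 g(4,0)=6 g(4,2)=4 g(4,4)=1
t=5: g(5,-3)=5 g(5,-1)=10 g(5,1)=10 g(5,3)=5 g(5,5)=1
t=6: g(6,-4)=5 g(6,-2)=15 g(6,0)=20 g(6,2)=15 g(6,4)=6 g(6,6)=1
t=7: g(7,-3)=20 g(7,-1)=35 g(7,1)=35 g(7,3)=21 g(7,5)=7 g(7,7)=1
Paths never hitting -5: Σ_s g(7,s) = 119
Paths hitting -5: 2^7 - 119 = 9
P = 9/128 = 9/128

Answer: 9/128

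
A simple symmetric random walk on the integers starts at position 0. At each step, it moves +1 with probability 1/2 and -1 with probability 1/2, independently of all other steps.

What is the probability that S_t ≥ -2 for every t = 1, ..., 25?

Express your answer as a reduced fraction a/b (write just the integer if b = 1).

Let f(t,s) = #length-t paths at position s with S_1..S_t all ≥ -2.
f(t,s) = f(t-1,s-1) + f(t-1,s+1) for s ≥ -2; f(t,s) = 0 for s < -2.
t=0: f(0,0)=1
t=1: f(1,-1)=1 f(1,1)=1
t=2: f(2,-2)=1 f(2,0)=2 f(2,2)=1
t=3: f(3,-1)=3 f(3,1)=3 f(3,3)=1
t=4: f(4,-2)=3 f(4,0)=6 f(4,2)=4 f(4,4)=1
t=5: f(5,-1)=9 f(5,1)=10 f(5,3)=5 f(5,5)=1
t=6: f(6,-2)=9 f(6,0)=19 f(6,2)=15 f(6,4)=6 f(6,6)=1
t=7: f(7,-1)=28 f(7,1)=34 f(7,3)=21 f(7,5)=7 f(7,7)=1
t=8: f(8,-2)=28 f(8,0)=62 f(8,2)=55 f(8,4)=28 f(8,6)=8 f(8,8)=1
t=9: f(9,-1)=90 f(9,1)=117 f(9,3)=83 f(9,5)=36 f(9,7)=9 f(9,9)=1
t=10: f(10,-2)=90 f(10,0)=207 f(10,2)=200 f(10,4)=119 f(10,6)=45 f(10,8)=10 f(10,10)=1
t=11: f(11,-1)=297 f(11,1)=407 f(11,3)=319 f(11,5)=164 f(11,7)=55 f(11,9)=11 f(11,11)=1
t=12: f(12,-2)=297 f(12,0)=704 f(12,2)=726 f(12,4)=483 f(12,6)=219 f(12,8)=66 f(12,10)=12 f(12,12)=1
t=13: f(13,-1)=1001 f(13,1)=1430 f(13,3)=1209 f(13,5)=702 f(13,7)=285 f(13,9)=78 f(13,11)=13 f(13,13)=1
t=14: f(14,-2)=1001 f(14,0)=2431 f(14,2)=2639 f(14,4)=1911 f(14,6)=987 f(14,8)=363 f(14,10)=91 f(14,12)=14 f(14,14)=1
t=15: f(15,-1)=3432 f(15,1)=5070 f(15,3)=4550 f(15,5)=2898 f(15,7)=1350 f(15,9)=454 f(15,11)=105 f(15,13)=15 f(15,15)=1
t=16: f(16,-2)=3432 f(16,0)=8502 f(16,2)=9620 f(16,4)=7448 f(16,6)=4248 f(16,8)=1804 f(16,10)=559 f(16,12)=120 f(16,14)=16 f(16,16)=1
t=17: f(17,-1)=11934 f(17,1)=18122 f(17,3)=17068 f(17,5)=11696 f(17,7)=6052 f(17,9)=2363 f(17,11)=679 f(17,13)=136 f(17,15)=17 f(17,17)=1
t=18: f(18,-2)=11934 f(18,0)=30056 f(18,2)=35190 f(18,4)=28764 f(18,6)=17748 f(18,8)=8415 f(18,10)=3042 f(18,12)=815 f(18,14)=153 f(18,16)=18 f(18,18)=1
t=19: f(19,-1)=41990 f(19,1)=65246 f(19,3)=63954 f(19,5)=46512 f(19,7)=26163 f(19,9)=11457 f(19,11)=3857 f(19,13)=968 f(19,15)=171 f(19,17)=19 f(19,19)=1
t=20: f(20,-2)=41990 f(20,0)=107236 f(20,2)=129200 f(20,4)=110466 f(20,6)=72675 f(20,8)=37620 f(20,10)=15314 f(20,12)=4825 f(20,14)=1139 f(20,16)=190 f(20,18)=20 f(20,20)=1
t=21: f(21,-1)=149226 f(21,1)=236436 f(21,3)=239666 f(21,5)=183141 f(21,7)=110295 f(21,9)=52934 f(21,11)=20139 f(21,13)=5964 f(21,15)=1329 f(21,17)=210 f(21,19)=21 f(21,21)=1
t=22: f(22,-2)=149226 f(22,0)=385662 f(22,2)=476102 f(22,4)=422807 f(22,6)=293436 f(22,8)=163229 f(22,10)=73073 f(22,12)=26103 f(22,14)=7293 f(22,16)=1539 f(22,18)=231 f(22,20)=22 f(22,22)=1
t=23: f(23,-1)=534888 f(23,1)=861764 f(23,3)=898909 f(23,5)=716243 f(23,7)=456665 f(23,9)=236302 f(23,11)=99176 f(23,13)=33396 f(23,15)=8832 f(23,17)=1770 f(23,19)=253 f(23,21)=23 f(23,23)=1
t=24: f(24,-2)=534888 f(24,0)=1396652 f(24,2)=1760673 f(24,4)=1615152 f(24,6)=1172908 f(24,8)=692967 f(24,10)=335478 f(24,12)=132572 f(24,14)=42228 f(24,16)=10602 f(24,18)=2023 f(24,20)=276 f(24,22)=24 f(24,24)=1
t=25: f(25,-1)=1931540 f(25,1)=3157325 f(25,3)=3375825 f(25,5)=2788060 f(25,7)=1865875 f(25,9)=1028445 f(25,11)=468050 f(25,13)=174800 f(25,15)=52830 f(25,17)=12625 f(25,19)=2299 f(25,21)=300 f(25,23)=25 f(25,25)=1
Σ_s f(25,s) = 14858000
P = 14858000/33554432 = 928625/2097152

Answer: 928625/2097152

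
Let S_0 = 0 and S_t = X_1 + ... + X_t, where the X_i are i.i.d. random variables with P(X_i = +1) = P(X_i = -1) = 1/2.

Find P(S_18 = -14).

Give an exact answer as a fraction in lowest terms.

To reach position -14 after 18 steps: need 2 steps of +1 and 16 of -1.
Favorable paths: C(18,2) = 153
Total paths: 2^18 = 262144
P = 153/262144 = 153/262144

Answer: 153/262144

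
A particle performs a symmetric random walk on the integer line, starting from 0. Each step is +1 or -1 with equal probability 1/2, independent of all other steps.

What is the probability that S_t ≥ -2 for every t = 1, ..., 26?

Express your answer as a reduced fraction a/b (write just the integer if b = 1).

Answer: 928625/2097152

Derivation:
Let f(t,s) = #length-t paths at position s with S_1..S_t all ≥ -2.
f(t,s) = f(t-1,s-1) + f(t-1,s+1) for s ≥ -2; f(t,s) = 0 for s < -2.
t=0: f(0,0)=1
t=1: f(1,-1)=1 f(1,1)=1
t=2: f(2,-2)=1 f(2,0)=2 f(2,2)=1
t=3: f(3,-1)=3 f(3,1)=3 f(3,3)=1
t=4: f(4,-2)=3 f(4,0)=6 f(4,2)=4 f(4,4)=1
t=5: f(5,-1)=9 f(5,1)=10 f(5,3)=5 f(5,5)=1
t=6: f(6,-2)=9 f(6,0)=19 f(6,2)=15 f(6,4)=6 f(6,6)=1
t=7: f(7,-1)=28 f(7,1)=34 f(7,3)=21 f(7,5)=7 f(7,7)=1
t=8: f(8,-2)=28 f(8,0)=62 f(8,2)=55 f(8,4)=28 f(8,6)=8 f(8,8)=1
t=9: f(9,-1)=90 f(9,1)=117 f(9,3)=83 f(9,5)=36 f(9,7)=9 f(9,9)=1
t=10: f(10,-2)=90 f(10,0)=207 f(10,2)=200 f(10,4)=119 f(10,6)=45 f(10,8)=10 f(10,10)=1
t=11: f(11,-1)=297 f(11,1)=407 f(11,3)=319 f(11,5)=164 f(11,7)=55 f(11,9)=11 f(11,11)=1
t=12: f(12,-2)=297 f(12,0)=704 f(12,2)=726 f(12,4)=483 f(12,6)=219 f(12,8)=66 f(12,10)=12 f(12,12)=1
t=13: f(13,-1)=1001 f(13,1)=1430 f(13,3)=1209 f(13,5)=702 f(13,7)=285 f(13,9)=78 f(13,11)=13 f(13,13)=1
t=14: f(14,-2)=1001 f(14,0)=2431 f(14,2)=2639 f(14,4)=1911 f(14,6)=987 f(14,8)=363 f(14,10)=91 f(14,12)=14 f(14,14)=1
t=15: f(15,-1)=3432 f(15,1)=5070 f(15,3)=4550 f(15,5)=2898 f(15,7)=1350 f(15,9)=454 f(15,11)=105 f(15,13)=15 f(15,15)=1
t=16: f(16,-2)=3432 f(16,0)=8502 f(16,2)=9620 f(16,4)=7448 f(16,6)=4248 f(16,8)=1804 f(16,10)=559 f(16,12)=120 f(16,14)=16 f(16,16)=1
t=17: f(17,-1)=11934 f(17,1)=18122 f(17,3)=17068 f(17,5)=11696 f(17,7)=6052 f(17,9)=2363 f(17,11)=679 f(17,13)=136 f(17,15)=17 f(17,17)=1
t=18: f(18,-2)=11934 f(18,0)=30056 f(18,2)=35190 f(18,4)=28764 f(18,6)=17748 f(18,8)=8415 f(18,10)=3042 f(18,12)=815 f(18,14)=153 f(18,16)=18 f(18,18)=1
t=19: f(19,-1)=41990 f(19,1)=65246 f(19,3)=63954 f(19,5)=46512 f(19,7)=26163 f(19,9)=11457 f(19,11)=3857 f(19,13)=968 f(19,15)=171 f(19,17)=19 f(19,19)=1
t=20: f(20,-2)=41990 f(20,0)=107236 f(20,2)=129200 f(20,4)=110466 f(20,6)=72675 f(20,8)=37620 f(20,10)=15314 f(20,12)=4825 f(20,14)=1139 f(20,16)=190 f(20,18)=20 f(20,20)=1
t=21: f(21,-1)=149226 f(21,1)=236436 f(21,3)=239666 f(21,5)=183141 f(21,7)=110295 f(21,9)=52934 f(21,11)=20139 f(21,13)=5964 f(21,15)=1329 f(21,17)=210 f(21,19)=21 f(21,21)=1
t=22: f(22,-2)=149226 f(22,0)=385662 f(22,2)=476102 f(22,4)=422807 f(22,6)=293436 f(22,8)=163229 f(22,10)=73073 f(22,12)=26103 f(22,14)=7293 f(22,16)=1539 f(22,18)=231 f(22,20)=22 f(22,22)=1
t=23: f(23,-1)=534888 f(23,1)=861764 f(23,3)=898909 f(23,5)=716243 f(23,7)=456665 f(23,9)=236302 f(23,11)=99176 f(23,13)=33396 f(23,15)=8832 f(23,17)=1770 f(23,19)=253 f(23,21)=23 f(23,23)=1
t=24: f(24,-2)=534888 f(24,0)=1396652 f(24,2)=1760673 f(24,4)=1615152 f(24,6)=1172908 f(24,8)=692967 f(24,10)=335478 f(24,12)=132572 f(24,14)=42228 f(24,16)=10602 f(24,18)=2023 f(24,20)=276 f(24,22)=24 f(24,24)=1
t=25: f(25,-1)=1931540 f(25,1)=3157325 f(25,3)=3375825 f(25,5)=2788060 f(25,7)=1865875 f(25,9)=1028445 f(25,11)=468050 f(25,13)=174800 f(25,15)=52830 f(25,17)=12625 f(25,19)=2299 f(25,21)=300 f(25,23)=25 f(25,25)=1
t=26: f(26,-2)=1931540 f(26,0)=5088865 f(26,2)=6533150 f(26,4)=6163885 f(26,6)=4653935 f(26,8)=2894320 f(26,10)=1496495 f(26,12)=642850 f(26,14)=227630 f(26,16)=65455 f(26,18)=14924 f(26,20)=2599 f(26,22)=325 f(26,24)=26 f(26,26)=1
Σ_s f(26,s) = 29716000
P = 29716000/67108864 = 928625/2097152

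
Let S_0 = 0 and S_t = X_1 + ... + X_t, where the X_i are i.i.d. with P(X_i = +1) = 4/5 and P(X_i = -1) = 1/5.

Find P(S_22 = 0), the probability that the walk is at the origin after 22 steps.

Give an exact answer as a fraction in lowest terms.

To be at 0 after 22 steps: need exactly 11 steps of +1 and 11 of -1.
Number of such sequences: C(22,11) = 705432
Each has probability (4/5)^11 · (1/5)^11 = 4194304/2384185791015625
P = 705432 · 4194304/2384185791015625 = 2958796259328/2384185791015625

Answer: 2958796259328/2384185791015625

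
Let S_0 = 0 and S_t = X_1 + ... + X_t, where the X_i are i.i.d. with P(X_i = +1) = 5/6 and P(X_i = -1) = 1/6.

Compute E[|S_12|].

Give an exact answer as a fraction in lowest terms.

S_12 takes values m ≡ 0 (mod 2) with |m| ≤ 12; P(S_12=m) = C(12,(12+m)/2) · (5/6)^((12+m)/2) · (1/6)^((12-m)/2).
Distribution: P(S=-12)=1/2176782336, P(S=-10)=5/181398528, P(S=-8)=275/362797056, P(S=-6)=6875/544195584, P(S=-4)=34375/241864704, P(S=-2)=34375/30233088, P(S=0)=1203125/181398528, P(S=2)=859375/30233088, P(S=4)=21484375/241864704, P(S=6)=107421875/544195584, P(S=8)=107421875/362797056, P(S=10)=48828125/181398528, P(S=12)=244140625/2176782336
E[|S_12|] = Σ_m |m|·P(S_12=m) = 121020773/15116544

Answer: 121020773/15116544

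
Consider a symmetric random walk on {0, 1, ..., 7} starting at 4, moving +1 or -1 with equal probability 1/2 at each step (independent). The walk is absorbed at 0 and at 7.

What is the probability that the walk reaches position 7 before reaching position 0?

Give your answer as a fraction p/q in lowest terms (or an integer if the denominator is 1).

Answer: 4/7

Derivation:
Symmetric walk (p = 1/2): the harmonic-function argument gives P(hit 7 before 0 | start at 4) = a/N.
P = 4/7 = 4/7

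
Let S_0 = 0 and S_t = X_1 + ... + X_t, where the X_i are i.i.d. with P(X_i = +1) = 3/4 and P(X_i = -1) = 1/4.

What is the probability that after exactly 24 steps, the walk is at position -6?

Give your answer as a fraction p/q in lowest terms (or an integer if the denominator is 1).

To reach position -6 after 24 steps: need 9 steps of +1 and 15 steps of -1.
Number of such sequences: C(24,9) = 1307504
Each has probability (3/4)^9 · (1/4)^15 = 19683/281474976710656
P = 1307504 · 19683/281474976710656 = 1608475077/17592186044416

Answer: 1608475077/17592186044416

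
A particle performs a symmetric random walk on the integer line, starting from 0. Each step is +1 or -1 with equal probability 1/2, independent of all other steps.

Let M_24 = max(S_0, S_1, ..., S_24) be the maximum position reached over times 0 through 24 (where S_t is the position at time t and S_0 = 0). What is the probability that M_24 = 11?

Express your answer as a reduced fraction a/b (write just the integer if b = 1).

Let M_24 = max(S_0,...,S_24). Use the reflection principle: for j ≥ 1, #{paths with M_24 ≥ j} = #{S_24 ≥ j} + #{S_24 ≥ j+1}.
By reflection, #{M_24 ≥ 11} = #{S_24 ≥ 11} + #{S_24 ≥ 12} = 190051 + 190051 = 380102.
#{M_24 ≥ 12} = #{S_24 ≥ 12} + #{S_24 ≥ 13} = 190051 + 55455 = 245506.
#{M_24 = 11} = 380102 - 245506 = 134596.
P(M_24 = 11) = 134596/16777216 = 33649/4194304

Answer: 33649/4194304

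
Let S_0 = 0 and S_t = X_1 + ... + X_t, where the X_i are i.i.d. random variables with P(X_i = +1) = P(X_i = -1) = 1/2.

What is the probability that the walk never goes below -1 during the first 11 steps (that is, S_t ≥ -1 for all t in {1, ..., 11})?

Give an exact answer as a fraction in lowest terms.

Let f(t,s) = #length-t paths at position s with S_1..S_t all ≥ -1.
f(t,s) = f(t-1,s-1) + f(t-1,s+1) for s ≥ -1; f(t,s) = 0 for s < -1.
t=0: f(0,0)=1
t=1: f(1,-1)=1 f(1,1)=1
t=2: f(2,0)=2 f(2,2)=1
t=3: f(3,-1)=2 f(3,1)=3 f(3,3)=1
t=4: f(4,0)=5 f(4,2)=4 f(4,4)=1
t=5: f(5,-1)=5 f(5,1)=9 f(5,3)=5 f(5,5)=1
t=6: f(6,0)=14 f(6,2)=14 f(6,4)=6 f(6,6)=1
t=7: f(7,-1)=14 f(7,1)=28 f(7,3)=20 f(7,5)=7 f(7,7)=1
t=8: f(8,0)=42 f(8,2)=48 f(8,4)=27 f(8,6)=8 f(8,8)=1
t=9: f(9,-1)=42 f(9,1)=90 f(9,3)=75 f(9,5)=35 f(9,7)=9 f(9,9)=1
t=10: f(10,0)=132 f(10,2)=165 f(10,4)=110 f(10,6)=44 f(10,8)=10 f(10,10)=1
t=11: f(11,-1)=132 f(11,1)=297 f(11,3)=275 f(11,5)=154 f(11,7)=54 f(11,9)=11 f(11,11)=1
Σ_s f(11,s) = 924
P = 924/2048 = 231/512

Answer: 231/512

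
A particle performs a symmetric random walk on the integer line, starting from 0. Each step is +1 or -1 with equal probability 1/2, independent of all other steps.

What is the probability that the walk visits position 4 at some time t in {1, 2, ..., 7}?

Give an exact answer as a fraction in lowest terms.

Count via complement. Let g(t,s) = #length-t paths at position s with S_1..S_t all ≠ 4.
g(t,s) = g(t-1,s-1) + g(t-1,s+1) for s ≠ 4; g(t,4) = 0.
t=0: g(0,0)=1
t=1: g(1,-1)=1 g(1,1)=1
t=2: g(2,-2)=1 g(2,0)=2 g(2,2)=1
t=3: g(3,-3)=1 g(3,-1)=3 g(3,1)=3 g(3,3)=1
t=4: g(4,-4)=1 g(4,-2)=4 g(4,0)=6 g(4,2)=4
t=5: g(5,-5)=1 g(5,-3)=5 g(5,-1)=10 g(5,1)=10 g(5,3)=4
t=6: g(6,-6)=1 g(6,-4)=6 g(6,-2)=15 g(6,0)=20 g(6,2)=14
t=7: g(7,-7)=1 g(7,-5)=7 g(7,-3)=21 g(7,-1)=35 g(7,1)=34 g(7,3)=14
Paths never hitting 4: Σ_s g(7,s) = 112
Paths hitting 4: 2^7 - 112 = 16
P = 16/128 = 1/8

Answer: 1/8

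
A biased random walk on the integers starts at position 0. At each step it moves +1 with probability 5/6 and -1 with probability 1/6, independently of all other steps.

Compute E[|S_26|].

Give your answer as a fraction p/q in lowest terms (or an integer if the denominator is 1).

S_26 takes values m ≡ 0 (mod 2) with |m| ≤ 26; P(S_26=m) = C(26,(26+m)/2) · (5/6)^((26+m)/2) · (1/6)^((26-m)/2).
Distribution: P(S=-26)=1/170581728179578208256, P(S=-24)=65/85290864089789104128, P(S=-22)=8125/170581728179578208256, P(S=-20)=40625/21322716022447276032, P(S=-18)=4671875/85290864089789104128, P(S=-16)=51390625/42645432044894552064, P(S=-14)=1798671875/85290864089789104128, P(S=-12)=6423828125/21322716022447276032, P(S=-10)=610263671875/170581728179578208256, P(S=-8)=3051318359375/85290864089789104128, P(S=-6)=51872412109375/170581728179578208256, P(S=-4)=23578369140625/10661358011223638016, P(S=-2)=589459228515625/42645432044894552064, P(S=0)=1587005615234375/21322716022447276032, P(S=2)=14736480712890625/42645432044894552064, P(S=4)=14736480712890625/10661358011223638016, P(S=6)=810506439208984375/170581728179578208256, P(S=8)=1191921234130859375/85290864089789104128, P(S=10)=5959606170654296875/170581728179578208256, P(S=12)=1568317413330078125/21322716022447276032, P(S=14)=10978221893310546875/85290864089789104128, P(S=16)=7841587066650390625/42645432044894552064, P(S=18)=17821788787841796875/85290864089789104128, P(S=20)=3874301910400390625/21322716022447276032, P(S=22)=19371509552001953125/170581728179578208256, P(S=24)=3874301910400390625/85290864089789104128, P(S=26)=1490116119384765625/170581728179578208256
E[|S_26|] = Σ_m |m|·P(S_26=m) = 184797696134314362931/10661358011223638016

Answer: 184797696134314362931/10661358011223638016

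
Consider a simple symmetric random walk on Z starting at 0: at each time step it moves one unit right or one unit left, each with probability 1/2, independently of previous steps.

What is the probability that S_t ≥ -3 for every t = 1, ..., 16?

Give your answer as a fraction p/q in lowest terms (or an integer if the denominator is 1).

Answer: 21879/32768

Derivation:
Let f(t,s) = #length-t paths at position s with S_1..S_t all ≥ -3.
f(t,s) = f(t-1,s-1) + f(t-1,s+1) for s ≥ -3; f(t,s) = 0 for s < -3.
t=0: f(0,0)=1
t=1: f(1,-1)=1 f(1,1)=1
t=2: f(2,-2)=1 f(2,0)=2 f(2,2)=1
t=3: f(3,-3)=1 f(3,-1)=3 f(3,1)=3 f(3,3)=1
t=4: f(4,-2)=4 f(4,0)=6 f(4,2)=4 f(4,4)=1
t=5: f(5,-3)=4 f(5,-1)=10 f(5,1)=10 f(5,3)=5 f(5,5)=1
t=6: f(6,-2)=14 f(6,0)=20 f(6,2)=15 f(6,4)=6 f(6,6)=1
t=7: f(7,-3)=14 f(7,-1)=34 f(7,1)=35 f(7,3)=21 f(7,5)=7 f(7,7)=1
t=8: f(8,-2)=48 f(8,0)=69 f(8,2)=56 f(8,4)=28 f(8,6)=8 f(8,8)=1
t=9: f(9,-3)=48 f(9,-1)=117 f(9,1)=125 f(9,3)=84 f(9,5)=36 f(9,7)=9 f(9,9)=1
t=10: f(10,-2)=165 f(10,0)=242 f(10,2)=209 f(10,4)=120 f(10,6)=45 f(10,8)=10 f(10,10)=1
t=11: f(11,-3)=165 f(11,-1)=407 f(11,1)=451 f(11,3)=329 f(11,5)=165 f(11,7)=55 f(11,9)=11 f(11,11)=1
t=12: f(12,-2)=572 f(12,0)=858 f(12,2)=780 f(12,4)=494 f(12,6)=220 f(12,8)=66 f(12,10)=12 f(12,12)=1
t=13: f(13,-3)=572 f(13,-1)=1430 f(13,1)=1638 f(13,3)=1274 f(13,5)=714 f(13,7)=286 f(13,9)=78 f(13,11)=13 f(13,13)=1
t=14: f(14,-2)=2002 f(14,0)=3068 f(14,2)=2912 f(14,4)=1988 f(14,6)=1000 f(14,8)=364 f(14,10)=91 f(14,12)=14 f(14,14)=1
t=15: f(15,-3)=2002 f(15,-1)=5070 f(15,1)=5980 f(15,3)=4900 f(15,5)=2988 f(15,7)=1364 f(15,9)=455 f(15,11)=105 f(15,13)=15 f(15,15)=1
t=16: f(16,-2)=7072 f(16,0)=11050 f(16,2)=10880 f(16,4)=7888 f(16,6)=4352 f(16,8)=1819 f(16,10)=560 f(16,12)=120 f(16,14)=16 f(16,16)=1
Σ_s f(16,s) = 43758
P = 43758/65536 = 21879/32768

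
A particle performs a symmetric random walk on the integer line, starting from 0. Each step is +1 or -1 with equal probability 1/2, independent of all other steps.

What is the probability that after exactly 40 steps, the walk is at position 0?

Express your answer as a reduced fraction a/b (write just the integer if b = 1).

To return to 0 after 40 steps: need exactly 20 steps of +1 and 20 of -1.
Favorable paths: C(40,20) = 137846528820
Total paths: 2^40 = 1099511627776
P = 137846528820/1099511627776 = 34461632205/274877906944

Answer: 34461632205/274877906944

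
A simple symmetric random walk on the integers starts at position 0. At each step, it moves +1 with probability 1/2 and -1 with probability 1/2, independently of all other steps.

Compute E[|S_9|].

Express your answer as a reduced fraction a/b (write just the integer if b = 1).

Answer: 315/128

Derivation:
S_9 takes values m ≡ 1 (mod 2) with |m| ≤ 9; P(S_9=m) = C(9,(9+m)/2)/2^9.
Total paths: 2^9 = 512
Distribution: P(S=-9)=1/512, P(S=-7)=9/512, P(S=-5)=36/512, P(S=-3)=84/512, P(S=-1)=126/512, P(S=1)=126/512, P(S=3)=84/512, P(S=5)=36/512, P(S=7)=9/512, P(S=9)=1/512
E[|S_9|] = Σ_m |m|·P(S_9=m) = 1260/512 = 315/128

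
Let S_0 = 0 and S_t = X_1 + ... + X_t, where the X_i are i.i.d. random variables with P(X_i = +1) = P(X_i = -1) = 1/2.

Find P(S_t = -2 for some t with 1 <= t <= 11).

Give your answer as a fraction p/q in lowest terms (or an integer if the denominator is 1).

Answer: 281/512

Derivation:
Count via complement. Let g(t,s) = #length-t paths at position s with S_1..S_t all ≠ -2.
g(t,s) = g(t-1,s-1) + g(t-1,s+1) for s ≠ -2; g(t,-2) = 0.
t=0: g(0,0)=1
t=1: g(1,-1)=1 g(1,1)=1
t=2: g(2,0)=2 g(2,2)=1
t=3: g(3,-1)=2 g(3,1)=3 g(3,3)=1
t=4: g(4,0)=5 g(4,2)=4 g(4,4)=1
t=5: g(5,-1)=5 g(5,1)=9 g(5,3)=5 g(5,5)=1
t=6: g(6,0)=14 g(6,2)=14 g(6,4)=6 g(6,6)=1
t=7: g(7,-1)=14 g(7,1)=28 g(7,3)=20 g(7,5)=7 g(7,7)=1
t=8: g(8,0)=42 g(8,2)=48 g(8,4)=27 g(8,6)=8 g(8,8)=1
t=9: g(9,-1)=42 g(9,1)=90 g(9,3)=75 g(9,5)=35 g(9,7)=9 g(9,9)=1
t=10: g(10,0)=132 g(10,2)=165 g(10,4)=110 g(10,6)=44 g(10,8)=10 g(10,10)=1
t=11: g(11,-1)=132 g(11,1)=297 g(11,3)=275 g(11,5)=154 g(11,7)=54 g(11,9)=11 g(11,11)=1
Paths never hitting -2: Σ_s g(11,s) = 924
Paths hitting -2: 2^11 - 924 = 1124
P = 1124/2048 = 281/512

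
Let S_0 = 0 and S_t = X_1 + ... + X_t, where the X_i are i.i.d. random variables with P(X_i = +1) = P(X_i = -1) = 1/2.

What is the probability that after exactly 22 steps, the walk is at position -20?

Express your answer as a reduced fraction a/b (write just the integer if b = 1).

To reach position -20 after 22 steps: need 1 step of +1 and 21 of -1.
Favorable paths: C(22,1) = 22
Total paths: 2^22 = 4194304
P = 22/4194304 = 11/2097152

Answer: 11/2097152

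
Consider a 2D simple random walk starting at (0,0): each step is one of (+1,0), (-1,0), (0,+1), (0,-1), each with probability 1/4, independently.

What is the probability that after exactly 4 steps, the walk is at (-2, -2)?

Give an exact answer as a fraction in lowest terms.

Let h be the number of horizontal steps (so 4-h are vertical). To end at (-2,-2) need (h-2)/2 right-steps and ((4-h)-2)/2 up-steps.
Sum over h with 2 ≤ h ≤ 2, h ≡ 0 (mod 2), 4-h ≡ 0 (mod 2):
h=2: C(4,2)·C(2,0)·C(2,0) = 6·1·1 = 6
Total favorable: 6
Total paths: 4^4 = 256
P = 6/256 = 3/128

Answer: 3/128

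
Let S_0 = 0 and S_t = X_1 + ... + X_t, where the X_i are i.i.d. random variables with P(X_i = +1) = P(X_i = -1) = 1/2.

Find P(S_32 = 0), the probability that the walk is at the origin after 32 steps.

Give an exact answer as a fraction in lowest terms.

Answer: 300540195/2147483648

Derivation:
To return to 0 after 32 steps: need exactly 16 steps of +1 and 16 of -1.
Favorable paths: C(32,16) = 601080390
Total paths: 2^32 = 4294967296
P = 601080390/4294967296 = 300540195/2147483648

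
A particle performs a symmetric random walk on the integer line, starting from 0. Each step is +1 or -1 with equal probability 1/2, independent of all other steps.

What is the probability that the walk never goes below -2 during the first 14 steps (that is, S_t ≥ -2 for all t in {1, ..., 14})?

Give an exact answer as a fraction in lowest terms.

Let f(t,s) = #length-t paths at position s with S_1..S_t all ≥ -2.
f(t,s) = f(t-1,s-1) + f(t-1,s+1) for s ≥ -2; f(t,s) = 0 for s < -2.
t=0: f(0,0)=1
t=1: f(1,-1)=1 f(1,1)=1
t=2: f(2,-2)=1 f(2,0)=2 f(2,2)=1
t=3: f(3,-1)=3 f(3,1)=3 f(3,3)=1
t=4: f(4,-2)=3 f(4,0)=6 f(4,2)=4 f(4,4)=1
t=5: f(5,-1)=9 f(5,1)=10 f(5,3)=5 f(5,5)=1
t=6: f(6,-2)=9 f(6,0)=19 f(6,2)=15 f(6,4)=6 f(6,6)=1
t=7: f(7,-1)=28 f(7,1)=34 f(7,3)=21 f(7,5)=7 f(7,7)=1
t=8: f(8,-2)=28 f(8,0)=62 f(8,2)=55 f(8,4)=28 f(8,6)=8 f(8,8)=1
t=9: f(9,-1)=90 f(9,1)=117 f(9,3)=83 f(9,5)=36 f(9,7)=9 f(9,9)=1
t=10: f(10,-2)=90 f(10,0)=207 f(10,2)=200 f(10,4)=119 f(10,6)=45 f(10,8)=10 f(10,10)=1
t=11: f(11,-1)=297 f(11,1)=407 f(11,3)=319 f(11,5)=164 f(11,7)=55 f(11,9)=11 f(11,11)=1
t=12: f(12,-2)=297 f(12,0)=704 f(12,2)=726 f(12,4)=483 f(12,6)=219 f(12,8)=66 f(12,10)=12 f(12,12)=1
t=13: f(13,-1)=1001 f(13,1)=1430 f(13,3)=1209 f(13,5)=702 f(13,7)=285 f(13,9)=78 f(13,11)=13 f(13,13)=1
t=14: f(14,-2)=1001 f(14,0)=2431 f(14,2)=2639 f(14,4)=1911 f(14,6)=987 f(14,8)=363 f(14,10)=91 f(14,12)=14 f(14,14)=1
Σ_s f(14,s) = 9438
P = 9438/16384 = 4719/8192

Answer: 4719/8192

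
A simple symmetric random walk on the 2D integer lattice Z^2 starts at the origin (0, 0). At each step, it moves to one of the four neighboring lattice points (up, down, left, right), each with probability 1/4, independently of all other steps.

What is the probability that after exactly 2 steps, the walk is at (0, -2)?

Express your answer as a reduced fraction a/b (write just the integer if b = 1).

Answer: 1/16

Derivation:
Let h be the number of horizontal steps (so 2-h are vertical). To end at (0,-2) need (h+0)/2 right-steps and ((2-h)-2)/2 up-steps.
Sum over h with 0 ≤ h ≤ 0, h ≡ 0 (mod 2), 2-h ≡ 0 (mod 2):
h=0: C(2,0)·C(0,0)·C(2,0) = 1·1·1 = 1
Total favorable: 1
Total paths: 4^2 = 16
P = 1/16 = 1/16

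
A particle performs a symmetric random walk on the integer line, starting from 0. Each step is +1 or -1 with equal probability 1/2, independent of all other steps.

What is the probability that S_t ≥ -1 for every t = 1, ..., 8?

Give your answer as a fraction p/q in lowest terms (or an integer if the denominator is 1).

Answer: 63/128

Derivation:
Let f(t,s) = #length-t paths at position s with S_1..S_t all ≥ -1.
f(t,s) = f(t-1,s-1) + f(t-1,s+1) for s ≥ -1; f(t,s) = 0 for s < -1.
t=0: f(0,0)=1
t=1: f(1,-1)=1 f(1,1)=1
t=2: f(2,0)=2 f(2,2)=1
t=3: f(3,-1)=2 f(3,1)=3 f(3,3)=1
t=4: f(4,0)=5 f(4,2)=4 f(4,4)=1
t=5: f(5,-1)=5 f(5,1)=9 f(5,3)=5 f(5,5)=1
t=6: f(6,0)=14 f(6,2)=14 f(6,4)=6 f(6,6)=1
t=7: f(7,-1)=14 f(7,1)=28 f(7,3)=20 f(7,5)=7 f(7,7)=1
t=8: f(8,0)=42 f(8,2)=48 f(8,4)=27 f(8,6)=8 f(8,8)=1
Σ_s f(8,s) = 126
P = 126/256 = 63/128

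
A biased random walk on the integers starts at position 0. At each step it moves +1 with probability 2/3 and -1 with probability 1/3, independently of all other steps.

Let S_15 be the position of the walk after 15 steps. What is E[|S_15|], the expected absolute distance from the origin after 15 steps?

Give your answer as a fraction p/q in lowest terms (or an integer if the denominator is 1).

S_15 takes values m ≡ 1 (mod 2) with |m| ≤ 15; P(S_15=m) = C(15,(15+m)/2) · (2/3)^((15+m)/2) · (1/3)^((15-m)/2).
Distribution: P(S=-15)=1/14348907, P(S=-13)=10/4782969, P(S=-11)=140/4782969, P(S=-9)=3640/14348907, P(S=-7)=7280/4782969, P(S=-5)=32032/4782969, P(S=-3)=320320/14348907, P(S=-1)=91520/1594323, P(S=1)=183040/1594323, P(S=3)=2562560/14348907, P(S=5)=1025024/4782969, P(S=7)=931840/4782969, P(S=9)=1863680/14348907, P(S=11)=286720/4782969, P(S=13)=81920/4782969, P(S=15)=32768/14348907
E[|S_15|] = Σ_m |m|·P(S_15=m) = 2839115/531441

Answer: 2839115/531441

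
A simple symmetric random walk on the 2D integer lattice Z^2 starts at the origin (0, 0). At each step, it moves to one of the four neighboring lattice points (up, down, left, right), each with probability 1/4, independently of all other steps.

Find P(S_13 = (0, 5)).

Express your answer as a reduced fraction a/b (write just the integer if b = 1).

Let h be the number of horizontal steps (so 13-h are vertical). To end at (0,5) need (h+0)/2 right-steps and ((13-h)+5)/2 up-steps.
Sum over h with 0 ≤ h ≤ 8, h ≡ 0 (mod 2), 13-h ≡ 1 (mod 2):
h=0: C(13,0)·C(0,0)·C(13,9) = 1·1·715 = 715
h=2: C(13,2)·C(2,1)·C(11,8) = 78·2·165 = 25740
h=4: C(13,4)·C(4,2)·C(9,7) = 715·6·36 = 154440
h=6: C(13,6)·C(6,3)·C(7,6) = 1716·20·7 = 240240
h=8: C(13,8)·C(8,4)·C(5,5) = 1287·70·1 = 90090
Total favorable: 511225
Total paths: 4^13 = 67108864
P = 511225/67108864 = 511225/67108864

Answer: 511225/67108864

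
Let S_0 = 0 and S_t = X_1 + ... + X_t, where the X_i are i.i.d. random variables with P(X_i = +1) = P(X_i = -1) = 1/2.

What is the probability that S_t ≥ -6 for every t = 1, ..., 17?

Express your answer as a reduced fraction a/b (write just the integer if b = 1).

Answer: 14807/16384

Derivation:
Let f(t,s) = #length-t paths at position s with S_1..S_t all ≥ -6.
f(t,s) = f(t-1,s-1) + f(t-1,s+1) for s ≥ -6; f(t,s) = 0 for s < -6.
t=0: f(0,0)=1
t=1: f(1,-1)=1 f(1,1)=1
t=2: f(2,-2)=1 f(2,0)=2 f(2,2)=1
t=3: f(3,-3)=1 f(3,-1)=3 f(3,1)=3 f(3,3)=1
t=4: f(4,-4)=1 f(4,-2)=4 f(4,0)=6 f(4,2)=4 f(4,4)=1
t=5: f(5,-5)=1 f(5,-3)=5 f(5,-1)=10 f(5,1)=10 f(5,3)=5 f(5,5)=1
t=6: f(6,-6)=1 f(6,-4)=6 f(6,-2)=15 f(6,0)=20 f(6,2)=15 f(6,4)=6 f(6,6)=1
t=7: f(7,-5)=7 f(7,-3)=21 f(7,-1)=35 f(7,1)=35 f(7,3)=21 f(7,5)=7 f(7,7)=1
t=8: f(8,-6)=7 f(8,-4)=28 f(8,-2)=56 f(8,0)=70 f(8,2)=56 f(8,4)=28 f(8,6)=8 f(8,8)=1
t=9: f(9,-5)=35 f(9,-3)=84 f(9,-1)=126 f(9,1)=126 f(9,3)=84 f(9,5)=36 f(9,7)=9 f(9,9)=1
t=10: f(10,-6)=35 f(10,-4)=119 f(10,-2)=210 f(10,0)=252 f(10,2)=210 f(10,4)=120 f(10,6)=45 f(10,8)=10 f(10,10)=1
t=11: f(11,-5)=154 f(11,-3)=329 f(11,-1)=462 f(11,1)=462 f(11,3)=330 f(11,5)=165 f(11,7)=55 f(11,9)=11 f(11,11)=1
t=12: f(12,-6)=154 f(12,-4)=483 f(12,-2)=791 f(12,0)=924 f(12,2)=792 f(12,4)=495 f(12,6)=220 f(12,8)=66 f(12,10)=12 f(12,12)=1
t=13: f(13,-5)=637 f(13,-3)=1274 f(13,-1)=1715 f(13,1)=1716 f(13,3)=1287 f(13,5)=715 f(13,7)=286 f(13,9)=78 f(13,11)=13 f(13,13)=1
t=14: f(14,-6)=637 f(14,-4)=1911 f(14,-2)=2989 f(14,0)=3431 f(14,2)=3003 f(14,4)=2002 f(14,6)=1001 f(14,8)=364 f(14,10)=91 f(14,12)=14 f(14,14)=1
t=15: f(15,-5)=2548 f(15,-3)=4900 f(15,-1)=6420 f(15,1)=6434 f(15,3)=5005 f(15,5)=3003 f(15,7)=1365 f(15,9)=455 f(15,11)=105 f(15,13)=15 f(15,15)=1
t=16: f(16,-6)=2548 f(16,-4)=7448 f(16,-2)=11320 f(16,0)=12854 f(16,2)=11439 f(16,4)=8008 f(16,6)=4368 f(16,8)=1820 f(16,10)=560 f(16,12)=120 f(16,14)=16 f(16,16)=1
t=17: f(17,-5)=9996 f(17,-3)=18768 f(17,-1)=24174 f(17,1)=24293 f(17,3)=19447 f(17,5)=12376 f(17,7)=6188 f(17,9)=2380 f(17,11)=680 f(17,13)=136 f(17,15)=17 f(17,17)=1
Σ_s f(17,s) = 118456
P = 118456/131072 = 14807/16384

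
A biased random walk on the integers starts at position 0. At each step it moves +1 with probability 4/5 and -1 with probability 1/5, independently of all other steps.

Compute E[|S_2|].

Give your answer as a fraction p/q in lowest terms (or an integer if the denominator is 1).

Answer: 34/25

Derivation:
S_2 takes values m ≡ 0 (mod 2) with |m| ≤ 2; P(S_2=m) = C(2,(2+m)/2) · (4/5)^((2+m)/2) · (1/5)^((2-m)/2).
Distribution: P(S=-2)=1/25, P(S=0)=8/25, P(S=2)=16/25
E[|S_2|] = Σ_m |m|·P(S_2=m) = 34/25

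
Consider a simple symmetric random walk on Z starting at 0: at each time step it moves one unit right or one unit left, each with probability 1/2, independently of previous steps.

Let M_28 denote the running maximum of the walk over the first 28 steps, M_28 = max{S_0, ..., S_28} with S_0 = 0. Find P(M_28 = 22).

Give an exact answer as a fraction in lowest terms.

Let M_28 = max(S_0,...,S_28). Use the reflection principle: for j ≥ 1, #{paths with M_28 ≥ j} = #{S_28 ≥ j} + #{S_28 ≥ j+1}.
By reflection, #{M_28 ≥ 22} = #{S_28 ≥ 22} + #{S_28 ≥ 23} = 3683 + 407 = 4090.
#{M_28 ≥ 23} = #{S_28 ≥ 23} + #{S_28 ≥ 24} = 407 + 407 = 814.
#{M_28 = 22} = 4090 - 814 = 3276.
P(M_28 = 22) = 3276/268435456 = 819/67108864

Answer: 819/67108864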